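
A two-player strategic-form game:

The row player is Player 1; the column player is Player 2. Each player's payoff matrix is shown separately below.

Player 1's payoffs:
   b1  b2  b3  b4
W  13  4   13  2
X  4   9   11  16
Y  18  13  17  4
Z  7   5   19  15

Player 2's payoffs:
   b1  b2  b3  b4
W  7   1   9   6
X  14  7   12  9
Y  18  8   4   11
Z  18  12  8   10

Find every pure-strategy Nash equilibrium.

For each player, find the best response to each opponent profile; mutual best responses are the pure NE.
Player 1 against b1: payoffs 13, 4, 18, 7 → best response Y.
Player 1 against b2: payoffs 4, 9, 13, 5 → best response Y.
Player 1 against b3: payoffs 13, 11, 17, 19 → best response Z.
Player 1 against b4: payoffs 2, 16, 4, 15 → best response X.
Player 2 against W: payoffs 7, 1, 9, 6 → best response b3.
Player 2 against X: payoffs 14, 7, 12, 9 → best response b1.
Player 2 against Y: payoffs 18, 8, 4, 11 → best response b1.
Player 2 against Z: payoffs 18, 12, 8, 10 → best response b1.
Mutual best responses: (Y, b1).

Pure NE: (Y, b1)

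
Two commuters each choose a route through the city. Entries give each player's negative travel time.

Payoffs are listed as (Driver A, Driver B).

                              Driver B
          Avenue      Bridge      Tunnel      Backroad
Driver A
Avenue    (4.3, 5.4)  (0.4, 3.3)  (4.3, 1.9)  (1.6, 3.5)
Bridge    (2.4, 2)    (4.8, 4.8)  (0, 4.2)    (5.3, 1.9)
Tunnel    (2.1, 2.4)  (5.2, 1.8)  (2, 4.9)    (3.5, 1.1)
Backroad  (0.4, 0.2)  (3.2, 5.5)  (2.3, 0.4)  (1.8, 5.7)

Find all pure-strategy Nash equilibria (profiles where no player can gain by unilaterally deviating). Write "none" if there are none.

(Avenue, Avenue)

(Avenue, Avenue): Driver A gets 4.3, best alternative 2.4; Driver B gets 5.4, best alternative 3.5. No profitable deviation — NE.
(Avenue, Bridge): Driver A can switch to Bridge (0.4 → 4.8). Not NE.
(Avenue, Tunnel): Driver B can switch to Avenue (1.9 → 5.4). Not NE.
(Avenue, Backroad): Driver A can switch to Bridge (1.6 → 5.3). Not NE.
(Bridge, Avenue): Driver A can switch to Avenue (2.4 → 4.3). Not NE.
(Bridge, Bridge): Driver A can switch to Tunnel (4.8 → 5.2). Not NE.
(Bridge, Tunnel): Driver A can switch to Avenue (0 → 4.3). Not NE.
(The remaining 9 profiles each have a profitable deviation by the same check.)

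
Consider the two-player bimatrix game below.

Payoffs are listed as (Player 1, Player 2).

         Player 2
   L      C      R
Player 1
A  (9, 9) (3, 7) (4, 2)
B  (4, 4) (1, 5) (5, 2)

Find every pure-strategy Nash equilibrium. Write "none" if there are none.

(A, L)

(A, L): Player 1 gets 9, best alternative 4; Player 2 gets 9, best alternative 7. No profitable deviation — NE.
(A, C): Player 2 can switch to L (7 → 9). Not NE.
(A, R): Player 1 can switch to B (4 → 5). Not NE.
(B, L): Player 1 can switch to A (4 → 9). Not NE.
(B, C): Player 1 can switch to A (1 → 3). Not NE.
(B, R): Player 2 can switch to L (2 → 4). Not NE.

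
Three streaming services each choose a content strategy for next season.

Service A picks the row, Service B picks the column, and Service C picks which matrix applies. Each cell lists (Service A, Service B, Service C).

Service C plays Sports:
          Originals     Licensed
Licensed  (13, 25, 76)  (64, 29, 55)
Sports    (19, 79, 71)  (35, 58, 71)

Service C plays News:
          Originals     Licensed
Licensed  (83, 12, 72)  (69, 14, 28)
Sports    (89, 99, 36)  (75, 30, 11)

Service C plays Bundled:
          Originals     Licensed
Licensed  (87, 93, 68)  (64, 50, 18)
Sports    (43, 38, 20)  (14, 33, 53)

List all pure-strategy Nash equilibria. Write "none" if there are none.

(Licensed, Originals, Sports): Service A can switch to Sports (13 → 19). Not NE.
(Licensed, Originals, News): Service A can switch to Sports (83 → 89). Not NE.
(Licensed, Originals, Bundled): Service C can switch to Sports (68 → 76). Not NE.
(Licensed, Licensed, Sports): Service A gets 64, best alternative 35; Service B gets 29, best alternative 25; Service C gets 55, best alternative 28. No profitable deviation — NE.
(Licensed, Licensed, News): Service A can switch to Sports (69 → 75). Not NE.
(Licensed, Licensed, Bundled): Service B can switch to Originals (50 → 93). Not NE.
(Sports, Originals, Sports): Service A gets 19, best alternative 13; Service B gets 79, best alternative 58; Service C gets 71, best alternative 36. No profitable deviation — NE.
(Sports, Originals, News): Service C can switch to Sports (36 → 71). Not NE.
(The remaining 4 profiles each have a profitable deviation by the same check.)

Pure-strategy Nash equilibria: (Licensed, Licensed, Sports) and (Sports, Originals, Sports)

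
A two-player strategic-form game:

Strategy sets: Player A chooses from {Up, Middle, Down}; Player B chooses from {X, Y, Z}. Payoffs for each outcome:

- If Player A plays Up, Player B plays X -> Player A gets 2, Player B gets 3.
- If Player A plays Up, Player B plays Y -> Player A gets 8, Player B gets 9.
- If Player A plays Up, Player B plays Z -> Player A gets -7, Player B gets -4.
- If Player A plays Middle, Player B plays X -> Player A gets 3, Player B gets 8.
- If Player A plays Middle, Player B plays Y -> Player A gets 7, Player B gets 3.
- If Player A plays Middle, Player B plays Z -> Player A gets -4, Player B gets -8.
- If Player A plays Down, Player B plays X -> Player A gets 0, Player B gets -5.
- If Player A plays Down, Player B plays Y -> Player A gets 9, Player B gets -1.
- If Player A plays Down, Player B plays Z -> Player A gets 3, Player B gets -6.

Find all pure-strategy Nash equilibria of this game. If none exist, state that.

(Up, X): Player A can switch to Middle (2 → 3). Not NE.
(Up, Y): Player A can switch to Down (8 → 9). Not NE.
(Up, Z): Player A can switch to Middle (-7 → -4). Not NE.
(Middle, X): Player A gets 3, best alternative 2; Player B gets 8, best alternative 3. No profitable deviation — NE.
(Middle, Y): Player A can switch to Up (7 → 8). Not NE.
(Middle, Z): Player A can switch to Down (-4 → 3). Not NE.
(Down, X): Player A can switch to Up (0 → 2). Not NE.
(Down, Y): Player A gets 9, best alternative 8; Player B gets -1, best alternative -5. No profitable deviation — NE.
(The remaining 1 profile has a profitable deviation by the same check.)

Pure-strategy Nash equilibria: (Middle, X) and (Down, Y)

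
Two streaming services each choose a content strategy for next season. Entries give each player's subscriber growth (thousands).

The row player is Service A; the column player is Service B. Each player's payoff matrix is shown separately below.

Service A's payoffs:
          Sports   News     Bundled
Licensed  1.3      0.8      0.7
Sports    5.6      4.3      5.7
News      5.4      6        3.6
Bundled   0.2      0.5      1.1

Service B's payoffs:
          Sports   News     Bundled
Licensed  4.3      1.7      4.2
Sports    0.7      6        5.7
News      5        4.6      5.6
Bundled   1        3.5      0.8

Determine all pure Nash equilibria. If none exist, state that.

No pure-strategy Nash equilibrium.

For each player, find the best response to each opponent profile; mutual best responses are the pure NE.
Service A against Sports: payoffs 1.3, 5.6, 5.4, 0.2 → best response Sports.
Service A against News: payoffs 0.8, 4.3, 6, 0.5 → best response News.
Service A against Bundled: payoffs 0.7, 5.7, 3.6, 1.1 → best response Sports.
Service B against Licensed: payoffs 4.3, 1.7, 4.2 → best response Sports.
Service B against Sports: payoffs 0.7, 6, 5.7 → best response News.
Service B against News: payoffs 5, 4.6, 5.6 → best response Bundled.
Service B against Bundled: payoffs 1, 3.5, 0.8 → best response News.
No profile is a mutual best response for all players.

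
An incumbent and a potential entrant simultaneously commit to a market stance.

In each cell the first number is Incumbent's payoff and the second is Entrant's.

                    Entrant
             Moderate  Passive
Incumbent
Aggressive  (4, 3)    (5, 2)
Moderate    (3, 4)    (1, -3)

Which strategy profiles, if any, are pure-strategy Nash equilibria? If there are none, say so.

(Aggressive, Moderate): Incumbent gets 4, best alternative 3; Entrant gets 3, best alternative 2. No profitable deviation — NE.
(Aggressive, Passive): Entrant can switch to Moderate (2 → 3). Not NE.
(Moderate, Moderate): Incumbent can switch to Aggressive (3 → 4). Not NE.
(Moderate, Passive): Incumbent can switch to Aggressive (1 → 5). Not NE.

The unique pure-strategy Nash equilibrium is (Aggressive, Moderate).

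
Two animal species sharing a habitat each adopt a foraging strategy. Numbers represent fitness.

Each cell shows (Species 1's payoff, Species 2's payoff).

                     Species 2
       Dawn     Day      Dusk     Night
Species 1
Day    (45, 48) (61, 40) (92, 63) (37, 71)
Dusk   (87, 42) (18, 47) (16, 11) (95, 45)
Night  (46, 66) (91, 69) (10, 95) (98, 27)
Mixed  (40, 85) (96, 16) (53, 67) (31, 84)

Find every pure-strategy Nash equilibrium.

Species 1 against Dawn: payoffs 45, 87, 46, 40 → best response Dusk.
Species 1 against Day: payoffs 61, 18, 91, 96 → best response Mixed.
Species 1 against Dusk: payoffs 92, 16, 10, 53 → best response Day.
Species 1 against Night: payoffs 37, 95, 98, 31 → best response Night.
Species 2 against Day: payoffs 48, 40, 63, 71 → best response Night.
Species 2 against Dusk: payoffs 42, 47, 11, 45 → best response Day.
Species 2 against Night: payoffs 66, 69, 95, 27 → best response Dusk.
Species 2 against Mixed: payoffs 85, 16, 67, 84 → best response Dawn.
No profile is a mutual best response for all players.

none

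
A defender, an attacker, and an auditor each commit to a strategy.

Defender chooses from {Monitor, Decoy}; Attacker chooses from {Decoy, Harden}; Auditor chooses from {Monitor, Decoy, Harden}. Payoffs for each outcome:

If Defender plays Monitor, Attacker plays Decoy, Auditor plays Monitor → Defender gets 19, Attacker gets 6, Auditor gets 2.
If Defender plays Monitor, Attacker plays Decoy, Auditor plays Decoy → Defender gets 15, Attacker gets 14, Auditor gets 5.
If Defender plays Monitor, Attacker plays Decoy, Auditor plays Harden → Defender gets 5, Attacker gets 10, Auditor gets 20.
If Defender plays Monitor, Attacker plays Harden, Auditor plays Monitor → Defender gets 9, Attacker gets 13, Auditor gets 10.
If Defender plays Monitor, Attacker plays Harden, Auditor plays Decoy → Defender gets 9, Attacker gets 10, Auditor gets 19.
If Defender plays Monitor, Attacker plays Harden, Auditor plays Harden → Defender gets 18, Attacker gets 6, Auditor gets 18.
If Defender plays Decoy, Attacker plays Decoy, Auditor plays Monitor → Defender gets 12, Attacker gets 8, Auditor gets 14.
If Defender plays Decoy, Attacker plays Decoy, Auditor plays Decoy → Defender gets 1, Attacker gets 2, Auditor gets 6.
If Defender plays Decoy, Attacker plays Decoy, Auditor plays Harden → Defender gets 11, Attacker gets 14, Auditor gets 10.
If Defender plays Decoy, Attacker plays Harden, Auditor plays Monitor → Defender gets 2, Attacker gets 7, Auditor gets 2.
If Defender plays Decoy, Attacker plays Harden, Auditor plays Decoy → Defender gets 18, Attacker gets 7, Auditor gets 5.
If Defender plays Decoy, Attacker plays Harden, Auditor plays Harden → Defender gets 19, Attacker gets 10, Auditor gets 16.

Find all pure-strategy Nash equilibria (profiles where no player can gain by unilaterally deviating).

none

(Monitor, Decoy, Monitor): Attacker can switch to Harden (6 → 13). Not NE.
(Monitor, Decoy, Decoy): Auditor can switch to Harden (5 → 20). Not NE.
(Monitor, Decoy, Harden): Defender can switch to Decoy (5 → 11). Not NE.
(Monitor, Harden, Monitor): Auditor can switch to Decoy (10 → 19). Not NE.
(Monitor, Harden, Decoy): Defender can switch to Decoy (9 → 18). Not NE.
(Monitor, Harden, Harden): Defender can switch to Decoy (18 → 19). Not NE.
(Decoy, Decoy, Monitor): Defender can switch to Monitor (12 → 19). Not NE.
(Decoy, Decoy, Decoy): Defender can switch to Monitor (1 → 15). Not NE.
(Decoy, Decoy, Harden): Auditor can switch to Monitor (10 → 14). Not NE.
(Decoy, Harden, Monitor): Defender can switch to Monitor (2 → 9). Not NE.
(The remaining 2 profiles each have a profitable deviation by the same check.)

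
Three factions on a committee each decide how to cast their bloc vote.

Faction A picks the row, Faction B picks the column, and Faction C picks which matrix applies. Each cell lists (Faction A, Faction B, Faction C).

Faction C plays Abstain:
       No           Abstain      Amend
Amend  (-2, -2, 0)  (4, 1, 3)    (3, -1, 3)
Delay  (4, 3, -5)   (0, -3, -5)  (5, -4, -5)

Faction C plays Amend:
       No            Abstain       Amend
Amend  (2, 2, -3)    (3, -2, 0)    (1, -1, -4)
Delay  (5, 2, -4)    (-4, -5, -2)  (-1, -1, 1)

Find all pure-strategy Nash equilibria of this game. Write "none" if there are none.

Pure-strategy Nash equilibria: (Amend, Abstain, Abstain), (Delay, No, Amend)

Faction A against (No, Abstain): payoffs -2, 4 → best response Delay.
Faction A against (No, Amend): payoffs 2, 5 → best response Delay.
Faction A against (Abstain, Abstain): payoffs 4, 0 → best response Amend.
Faction A against (Abstain, Amend): payoffs 3, -4 → best response Amend.
Faction A against (Amend, Abstain): payoffs 3, 5 → best response Delay.
Faction A against (Amend, Amend): payoffs 1, -1 → best response Amend.
Faction B against (Amend, Abstain): payoffs -2, 1, -1 → best response Abstain.
Faction B against (Amend, Amend): payoffs 2, -2, -1 → best response No.
Faction B against (Delay, Abstain): payoffs 3, -3, -4 → best response No.
Faction B against (Delay, Amend): payoffs 2, -5, -1 → best response No.
Faction C against (Amend, No): payoffs 0, -3 → best response Abstain.
Faction C against (Amend, Abstain): payoffs 3, 0 → best response Abstain.
Faction C against (Amend, Amend): payoffs 3, -4 → best response Abstain.
Faction C against (Delay, No): payoffs -5, -4 → best response Amend.
Faction C against (Delay, Abstain): payoffs -5, -2 → best response Amend.
Faction C against (Delay, Amend): payoffs -5, 1 → best response Amend.
Mutual best responses: (Amend, Abstain, Abstain); (Delay, No, Amend).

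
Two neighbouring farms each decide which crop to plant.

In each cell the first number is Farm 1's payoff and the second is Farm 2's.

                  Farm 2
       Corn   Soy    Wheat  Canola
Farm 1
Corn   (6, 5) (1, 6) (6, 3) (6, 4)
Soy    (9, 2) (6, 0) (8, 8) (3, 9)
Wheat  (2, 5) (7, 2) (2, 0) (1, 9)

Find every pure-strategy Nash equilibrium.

No pure-strategy Nash equilibrium.

Farm 1 against Corn: payoffs 6, 9, 2 → best response Soy.
Farm 1 against Soy: payoffs 1, 6, 7 → best response Wheat.
Farm 1 against Wheat: payoffs 6, 8, 2 → best response Soy.
Farm 1 against Canola: payoffs 6, 3, 1 → best response Corn.
Farm 2 against Corn: payoffs 5, 6, 3, 4 → best response Soy.
Farm 2 against Soy: payoffs 2, 0, 8, 9 → best response Canola.
Farm 2 against Wheat: payoffs 5, 2, 0, 9 → best response Canola.
No profile is a mutual best response for all players.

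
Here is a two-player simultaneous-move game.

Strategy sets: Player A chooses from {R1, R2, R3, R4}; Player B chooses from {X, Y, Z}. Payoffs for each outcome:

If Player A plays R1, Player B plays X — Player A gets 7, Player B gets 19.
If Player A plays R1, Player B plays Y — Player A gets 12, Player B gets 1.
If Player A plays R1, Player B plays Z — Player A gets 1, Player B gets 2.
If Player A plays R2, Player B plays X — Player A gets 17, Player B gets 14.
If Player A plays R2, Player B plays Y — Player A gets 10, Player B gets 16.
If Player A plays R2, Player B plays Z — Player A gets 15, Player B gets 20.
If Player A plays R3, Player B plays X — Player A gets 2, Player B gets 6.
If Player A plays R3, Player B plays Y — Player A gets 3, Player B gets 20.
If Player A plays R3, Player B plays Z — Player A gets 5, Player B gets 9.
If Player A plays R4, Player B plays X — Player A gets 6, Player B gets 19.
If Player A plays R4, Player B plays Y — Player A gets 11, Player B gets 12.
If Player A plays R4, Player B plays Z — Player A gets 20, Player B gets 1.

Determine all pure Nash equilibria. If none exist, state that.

No pure-strategy Nash equilibrium.

Player A against X: payoffs 7, 17, 2, 6 → best response R2.
Player A against Y: payoffs 12, 10, 3, 11 → best response R1.
Player A against Z: payoffs 1, 15, 5, 20 → best response R4.
Player B against R1: payoffs 19, 1, 2 → best response X.
Player B against R2: payoffs 14, 16, 20 → best response Z.
Player B against R3: payoffs 6, 20, 9 → best response Y.
Player B against R4: payoffs 19, 12, 1 → best response X.
No profile is a mutual best response for all players.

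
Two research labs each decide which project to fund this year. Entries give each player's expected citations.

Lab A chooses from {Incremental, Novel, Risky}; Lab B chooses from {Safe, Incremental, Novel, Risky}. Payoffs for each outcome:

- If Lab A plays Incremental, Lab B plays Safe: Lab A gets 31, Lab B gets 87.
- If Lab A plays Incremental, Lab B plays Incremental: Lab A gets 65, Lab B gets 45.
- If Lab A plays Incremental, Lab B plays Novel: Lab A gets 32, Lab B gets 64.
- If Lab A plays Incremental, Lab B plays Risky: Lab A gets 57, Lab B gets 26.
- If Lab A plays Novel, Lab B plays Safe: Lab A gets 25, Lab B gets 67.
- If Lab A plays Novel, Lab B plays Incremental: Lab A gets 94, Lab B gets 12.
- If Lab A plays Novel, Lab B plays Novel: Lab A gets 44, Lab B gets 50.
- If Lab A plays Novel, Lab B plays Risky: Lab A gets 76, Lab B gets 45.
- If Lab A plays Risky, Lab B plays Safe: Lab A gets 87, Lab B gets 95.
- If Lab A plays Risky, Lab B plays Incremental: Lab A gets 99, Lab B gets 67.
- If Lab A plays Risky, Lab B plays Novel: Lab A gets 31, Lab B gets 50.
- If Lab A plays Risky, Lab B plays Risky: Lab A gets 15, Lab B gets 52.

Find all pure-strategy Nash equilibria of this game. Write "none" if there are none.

(Incremental, Safe): Lab A can switch to Risky (31 → 87). Not NE.
(Incremental, Incremental): Lab A can switch to Novel (65 → 94). Not NE.
(Incremental, Novel): Lab A can switch to Novel (32 → 44). Not NE.
(Incremental, Risky): Lab A can switch to Novel (57 → 76). Not NE.
(Novel, Safe): Lab A can switch to Incremental (25 → 31). Not NE.
(Novel, Incremental): Lab A can switch to Risky (94 → 99). Not NE.
(Risky, Safe): Lab A gets 87, best alternative 31; Lab B gets 95, best alternative 67. No profitable deviation — NE.
(The remaining 5 profiles each have a profitable deviation by the same check.)

Pure NE: (Risky, Safe)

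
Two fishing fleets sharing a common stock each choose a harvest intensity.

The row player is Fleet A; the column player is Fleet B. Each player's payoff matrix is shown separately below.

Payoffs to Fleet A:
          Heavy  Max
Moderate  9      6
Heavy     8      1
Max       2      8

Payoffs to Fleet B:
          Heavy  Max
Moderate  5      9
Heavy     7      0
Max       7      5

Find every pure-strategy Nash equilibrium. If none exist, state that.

Fleet A against Heavy: payoffs 9, 8, 2 → best response Moderate.
Fleet A against Max: payoffs 6, 1, 8 → best response Max.
Fleet B against Moderate: payoffs 5, 9 → best response Max.
Fleet B against Heavy: payoffs 7, 0 → best response Heavy.
Fleet B against Max: payoffs 7, 5 → best response Heavy.
No profile is a mutual best response for all players.

There is no pure-strategy Nash equilibrium.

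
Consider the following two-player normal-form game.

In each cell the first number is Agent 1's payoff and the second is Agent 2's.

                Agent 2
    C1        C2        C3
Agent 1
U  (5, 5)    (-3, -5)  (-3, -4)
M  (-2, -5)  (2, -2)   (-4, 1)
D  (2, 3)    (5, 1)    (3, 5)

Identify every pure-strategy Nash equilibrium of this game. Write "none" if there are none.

Agent 1 against C1: payoffs 5, -2, 2 → best response U.
Agent 1 against C2: payoffs -3, 2, 5 → best response D.
Agent 1 against C3: payoffs -3, -4, 3 → best response D.
Agent 2 against U: payoffs 5, -5, -4 → best response C1.
Agent 2 against M: payoffs -5, -2, 1 → best response C3.
Agent 2 against D: payoffs 3, 1, 5 → best response C3.
Mutual best responses: (U, C1); (D, C3).

Pure-strategy Nash equilibria: (U, C1); (D, C3)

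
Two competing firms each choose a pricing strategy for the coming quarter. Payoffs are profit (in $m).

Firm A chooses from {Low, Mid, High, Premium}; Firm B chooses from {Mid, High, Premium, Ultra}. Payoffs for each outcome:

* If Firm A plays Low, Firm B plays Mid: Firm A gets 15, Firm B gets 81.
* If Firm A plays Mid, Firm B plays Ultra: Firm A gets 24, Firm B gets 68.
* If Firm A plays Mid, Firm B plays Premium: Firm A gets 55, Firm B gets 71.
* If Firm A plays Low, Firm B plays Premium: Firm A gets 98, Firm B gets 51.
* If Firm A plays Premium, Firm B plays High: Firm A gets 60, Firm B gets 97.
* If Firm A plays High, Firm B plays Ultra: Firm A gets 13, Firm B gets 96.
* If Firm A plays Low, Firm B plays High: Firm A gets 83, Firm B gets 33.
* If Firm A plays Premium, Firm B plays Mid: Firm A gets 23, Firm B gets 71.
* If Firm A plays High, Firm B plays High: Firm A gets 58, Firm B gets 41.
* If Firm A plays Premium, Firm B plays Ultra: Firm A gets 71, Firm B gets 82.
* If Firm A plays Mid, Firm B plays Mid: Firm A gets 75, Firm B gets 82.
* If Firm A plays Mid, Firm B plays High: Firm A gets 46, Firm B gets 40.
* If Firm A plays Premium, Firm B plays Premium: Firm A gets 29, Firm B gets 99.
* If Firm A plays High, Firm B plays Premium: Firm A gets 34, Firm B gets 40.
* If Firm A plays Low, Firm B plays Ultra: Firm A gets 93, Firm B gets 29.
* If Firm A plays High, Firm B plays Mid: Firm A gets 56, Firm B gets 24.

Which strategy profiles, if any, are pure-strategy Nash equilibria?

Pure NE: (Mid, Mid)

(Low, Mid): Firm A can switch to Mid (15 → 75). Not NE.
(Low, High): Firm B can switch to Mid (33 → 81). Not NE.
(Low, Premium): Firm B can switch to Mid (51 → 81). Not NE.
(Low, Ultra): Firm B can switch to Mid (29 → 81). Not NE.
(Mid, Mid): Firm A gets 75, best alternative 56; Firm B gets 82, best alternative 71. No profitable deviation — NE.
(Mid, High): Firm A can switch to Low (46 → 83). Not NE.
(Mid, Premium): Firm A can switch to Low (55 → 98). Not NE.
(The remaining 9 profiles each have a profitable deviation by the same check.)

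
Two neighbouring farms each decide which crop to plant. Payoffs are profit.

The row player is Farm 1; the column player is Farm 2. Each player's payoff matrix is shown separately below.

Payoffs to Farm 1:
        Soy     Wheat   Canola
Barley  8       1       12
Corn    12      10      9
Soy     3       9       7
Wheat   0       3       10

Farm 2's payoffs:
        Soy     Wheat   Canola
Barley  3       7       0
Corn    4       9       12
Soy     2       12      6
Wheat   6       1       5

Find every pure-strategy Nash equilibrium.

There is no pure-strategy Nash equilibrium.

(Barley, Soy): Farm 1 can switch to Corn (8 → 12). Not NE.
(Barley, Wheat): Farm 1 can switch to Corn (1 → 10). Not NE.
(Barley, Canola): Farm 2 can switch to Soy (0 → 3). Not NE.
(Corn, Soy): Farm 2 can switch to Wheat (4 → 9). Not NE.
(Corn, Wheat): Farm 2 can switch to Canola (9 → 12). Not NE.
(Corn, Canola): Farm 1 can switch to Barley (9 → 12). Not NE.
(Soy, Soy): Farm 1 can switch to Barley (3 → 8). Not NE.
(Soy, Wheat): Farm 1 can switch to Corn (9 → 10). Not NE.
(Soy, Canola): Farm 1 can switch to Barley (7 → 12). Not NE.
(Wheat, Soy): Farm 1 can switch to Barley (0 → 8). Not NE.
(The remaining 2 profiles each have a profitable deviation by the same check.)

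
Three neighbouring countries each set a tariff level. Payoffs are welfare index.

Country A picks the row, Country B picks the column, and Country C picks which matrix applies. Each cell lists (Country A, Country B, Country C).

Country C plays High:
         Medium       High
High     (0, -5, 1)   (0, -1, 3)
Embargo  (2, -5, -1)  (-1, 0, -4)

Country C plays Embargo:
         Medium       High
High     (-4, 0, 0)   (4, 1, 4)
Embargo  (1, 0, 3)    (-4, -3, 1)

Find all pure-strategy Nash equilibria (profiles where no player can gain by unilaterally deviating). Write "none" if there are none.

(High, Medium, High): Country A can switch to Embargo (0 → 2). Not NE.
(High, Medium, Embargo): Country A can switch to Embargo (-4 → 1). Not NE.
(High, High, High): Country C can switch to Embargo (3 → 4). Not NE.
(High, High, Embargo): Country A gets 4, best alternative -4; Country B gets 1, best alternative 0; Country C gets 4, best alternative 3. No profitable deviation — NE.
(Embargo, Medium, High): Country B can switch to High (-5 → 0). Not NE.
(Embargo, Medium, Embargo): Country A gets 1, best alternative -4; Country B gets 0, best alternative -3; Country C gets 3, best alternative -1. No profitable deviation — NE.
(Embargo, High, High): Country A can switch to High (-1 → 0). Not NE.
(Embargo, High, Embargo): Country A can switch to High (-4 → 4). Not NE.

The pure Nash equilibria are (High, High, Embargo) and (Embargo, Medium, Embargo).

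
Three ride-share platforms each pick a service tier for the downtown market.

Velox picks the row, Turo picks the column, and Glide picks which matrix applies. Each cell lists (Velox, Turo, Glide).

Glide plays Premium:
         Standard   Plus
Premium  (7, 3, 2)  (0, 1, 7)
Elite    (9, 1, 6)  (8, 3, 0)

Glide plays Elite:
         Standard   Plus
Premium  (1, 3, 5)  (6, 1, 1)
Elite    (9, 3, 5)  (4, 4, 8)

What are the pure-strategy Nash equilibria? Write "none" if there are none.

(Premium, Standard, Premium): Velox can switch to Elite (7 → 9). Not NE.
(Premium, Standard, Elite): Velox can switch to Elite (1 → 9). Not NE.
(Premium, Plus, Premium): Velox can switch to Elite (0 → 8). Not NE.
(Premium, Plus, Elite): Turo can switch to Standard (1 → 3). Not NE.
(Elite, Standard, Premium): Turo can switch to Plus (1 → 3). Not NE.
(Elite, Standard, Elite): Turo can switch to Plus (3 → 4). Not NE.
(Elite, Plus, Premium): Glide can switch to Elite (0 → 8). Not NE.
(Elite, Plus, Elite): Velox can switch to Premium (4 → 6). Not NE.

This game has no pure Nash equilibrium.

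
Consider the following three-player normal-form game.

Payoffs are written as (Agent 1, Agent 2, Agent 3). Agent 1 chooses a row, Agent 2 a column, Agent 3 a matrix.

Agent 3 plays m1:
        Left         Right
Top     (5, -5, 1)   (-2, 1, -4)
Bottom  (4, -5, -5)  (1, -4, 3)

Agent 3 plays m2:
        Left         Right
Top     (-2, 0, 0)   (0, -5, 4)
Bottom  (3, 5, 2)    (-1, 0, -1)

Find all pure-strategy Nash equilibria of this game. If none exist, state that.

The pure Nash equilibria are (Bottom, Left, m2); (Bottom, Right, m1).

For each strategy profile, look for a profitable unilateral deviation.
(Top, Left, m1): Agent 2 can switch to Right (-5 → 1). Not NE.
(Top, Left, m2): Agent 1 can switch to Bottom (-2 → 3). Not NE.
(Top, Right, m1): Agent 1 can switch to Bottom (-2 → 1). Not NE.
(Top, Right, m2): Agent 2 can switch to Left (-5 → 0). Not NE.
(Bottom, Left, m1): Agent 1 can switch to Top (4 → 5). Not NE.
(Bottom, Left, m2): Agent 1 gets 3, best alternative -2; Agent 2 gets 5, best alternative 0; Agent 3 gets 2, best alternative -5. No profitable deviation — NE.
(Bottom, Right, m1): Agent 1 gets 1, best alternative -2; Agent 2 gets -4, best alternative -5; Agent 3 gets 3, best alternative -1. No profitable deviation — NE.
(Bottom, Right, m2): Agent 1 can switch to Top (-1 → 0). Not NE.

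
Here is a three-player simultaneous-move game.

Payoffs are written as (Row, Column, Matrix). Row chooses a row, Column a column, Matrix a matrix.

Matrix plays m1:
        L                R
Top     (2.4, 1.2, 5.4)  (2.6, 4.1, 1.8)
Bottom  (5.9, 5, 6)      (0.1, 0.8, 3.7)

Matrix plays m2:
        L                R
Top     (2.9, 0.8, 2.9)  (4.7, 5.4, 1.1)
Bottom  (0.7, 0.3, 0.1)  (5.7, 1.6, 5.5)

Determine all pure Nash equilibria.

Row against (L, m1): payoffs 2.4, 5.9 → best response Bottom.
Row against (L, m2): payoffs 2.9, 0.7 → best response Top.
Row against (R, m1): payoffs 2.6, 0.1 → best response Top.
Row against (R, m2): payoffs 4.7, 5.7 → best response Bottom.
Column against (Top, m1): payoffs 1.2, 4.1 → best response R.
Column against (Top, m2): payoffs 0.8, 5.4 → best response R.
Column against (Bottom, m1): payoffs 5, 0.8 → best response L.
Column against (Bottom, m2): payoffs 0.3, 1.6 → best response R.
Matrix against (Top, L): payoffs 5.4, 2.9 → best response m1.
Matrix against (Top, R): payoffs 1.8, 1.1 → best response m1.
Matrix against (Bottom, L): payoffs 6, 0.1 → best response m1.
Matrix against (Bottom, R): payoffs 3.7, 5.5 → best response m2.
Mutual best responses: (Top, R, m1); (Bottom, L, m1); (Bottom, R, m2).

(Top, R, m1); (Bottom, L, m1); (Bottom, R, m2)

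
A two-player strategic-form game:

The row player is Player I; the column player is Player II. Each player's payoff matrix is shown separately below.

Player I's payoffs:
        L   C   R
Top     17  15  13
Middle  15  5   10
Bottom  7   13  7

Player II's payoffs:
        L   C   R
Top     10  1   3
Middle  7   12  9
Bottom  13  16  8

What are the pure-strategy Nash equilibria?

(Top, L): Player I gets 17, best alternative 15; Player II gets 10, best alternative 3. No profitable deviation — NE.
(Top, C): Player II can switch to L (1 → 10). Not NE.
(Top, R): Player II can switch to L (3 → 10). Not NE.
(Middle, L): Player I can switch to Top (15 → 17). Not NE.
(Middle, C): Player I can switch to Top (5 → 15). Not NE.
(Middle, R): Player I can switch to Top (10 → 13). Not NE.
(Bottom, L): Player I can switch to Top (7 → 17). Not NE.
(Bottom, C): Player I can switch to Top (13 → 15). Not NE.
(Bottom, R): Player I can switch to Top (7 → 13). Not NE.

Pure NE: (Top, L)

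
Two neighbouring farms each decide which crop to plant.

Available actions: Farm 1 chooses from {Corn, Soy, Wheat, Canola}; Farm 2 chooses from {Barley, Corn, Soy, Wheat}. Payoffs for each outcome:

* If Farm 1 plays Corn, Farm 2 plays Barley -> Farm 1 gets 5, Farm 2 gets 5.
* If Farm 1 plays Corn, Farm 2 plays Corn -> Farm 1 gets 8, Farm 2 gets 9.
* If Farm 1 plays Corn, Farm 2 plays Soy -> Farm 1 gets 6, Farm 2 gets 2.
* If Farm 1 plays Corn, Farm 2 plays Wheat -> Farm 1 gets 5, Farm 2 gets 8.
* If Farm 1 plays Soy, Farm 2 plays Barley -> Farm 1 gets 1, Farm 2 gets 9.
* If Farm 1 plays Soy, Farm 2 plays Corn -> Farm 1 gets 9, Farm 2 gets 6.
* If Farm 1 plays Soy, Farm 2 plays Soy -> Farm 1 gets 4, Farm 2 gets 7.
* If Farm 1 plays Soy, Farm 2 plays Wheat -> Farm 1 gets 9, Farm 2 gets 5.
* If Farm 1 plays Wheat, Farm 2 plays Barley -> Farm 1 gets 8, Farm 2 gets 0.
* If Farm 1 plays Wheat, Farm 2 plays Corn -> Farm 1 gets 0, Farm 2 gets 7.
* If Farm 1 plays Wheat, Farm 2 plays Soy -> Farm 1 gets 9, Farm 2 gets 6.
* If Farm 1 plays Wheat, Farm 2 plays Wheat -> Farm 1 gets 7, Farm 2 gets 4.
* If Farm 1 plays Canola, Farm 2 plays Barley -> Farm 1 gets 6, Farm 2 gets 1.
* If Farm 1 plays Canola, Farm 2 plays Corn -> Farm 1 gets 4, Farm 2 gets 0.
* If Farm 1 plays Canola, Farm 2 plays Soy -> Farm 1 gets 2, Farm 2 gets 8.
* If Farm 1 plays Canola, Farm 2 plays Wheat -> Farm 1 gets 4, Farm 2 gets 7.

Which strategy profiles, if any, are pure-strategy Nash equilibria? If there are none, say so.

For each strategy profile, look for a profitable unilateral deviation.
(Corn, Barley): Farm 1 can switch to Wheat (5 → 8). Not NE.
(Corn, Corn): Farm 1 can switch to Soy (8 → 9). Not NE.
(Corn, Soy): Farm 1 can switch to Wheat (6 → 9). Not NE.
(Corn, Wheat): Farm 1 can switch to Soy (5 → 9). Not NE.
(Soy, Barley): Farm 1 can switch to Corn (1 → 5). Not NE.
(Soy, Corn): Farm 2 can switch to Barley (6 → 9). Not NE.
(Soy, Soy): Farm 1 can switch to Corn (4 → 6). Not NE.
(Soy, Wheat): Farm 2 can switch to Barley (5 → 9). Not NE.
(The remaining 8 profiles each have a profitable deviation by the same check.)

none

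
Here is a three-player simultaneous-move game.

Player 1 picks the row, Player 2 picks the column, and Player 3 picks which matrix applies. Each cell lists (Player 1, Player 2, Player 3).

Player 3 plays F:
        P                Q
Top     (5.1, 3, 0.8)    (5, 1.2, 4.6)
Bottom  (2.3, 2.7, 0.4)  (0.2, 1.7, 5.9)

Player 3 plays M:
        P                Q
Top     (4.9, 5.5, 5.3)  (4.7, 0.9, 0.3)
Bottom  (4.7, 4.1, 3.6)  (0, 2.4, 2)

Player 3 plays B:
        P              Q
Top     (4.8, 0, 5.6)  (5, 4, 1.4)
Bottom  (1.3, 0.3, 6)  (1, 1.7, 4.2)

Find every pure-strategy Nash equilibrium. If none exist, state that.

For each player, find the best response to each opponent profile; mutual best responses are the pure NE.
Player 1 against (P, F): payoffs 5.1, 2.3 → best response Top.
Player 1 against (P, M): payoffs 4.9, 4.7 → best response Top.
Player 1 against (P, B): payoffs 4.8, 1.3 → best response Top.
Player 1 against (Q, F): payoffs 5, 0.2 → best response Top.
Player 1 against (Q, M): payoffs 4.7, 0 → best response Top.
Player 1 against (Q, B): payoffs 5, 1 → best response Top.
Player 2 against (Top, F): payoffs 3, 1.2 → best response P.
Player 2 against (Top, M): payoffs 5.5, 0.9 → best response P.
Player 2 against (Top, B): payoffs 0, 4 → best response Q.
Player 2 against (Bottom, F): payoffs 2.7, 1.7 → best response P.
Player 2 against (Bottom, M): payoffs 4.1, 2.4 → best response P.
Player 2 against (Bottom, B): payoffs 0.3, 1.7 → best response Q.
Player 3 against (Top, P): payoffs 0.8, 5.3, 5.6 → best response B.
Player 3 against (Top, Q): payoffs 4.6, 0.3, 1.4 → best response F.
Player 3 against (Bottom, P): payoffs 0.4, 3.6, 6 → best response B.
Player 3 against (Bottom, Q): payoffs 5.9, 2, 4.2 → best response F.
No profile is a mutual best response for all players.

No pure-strategy Nash equilibrium.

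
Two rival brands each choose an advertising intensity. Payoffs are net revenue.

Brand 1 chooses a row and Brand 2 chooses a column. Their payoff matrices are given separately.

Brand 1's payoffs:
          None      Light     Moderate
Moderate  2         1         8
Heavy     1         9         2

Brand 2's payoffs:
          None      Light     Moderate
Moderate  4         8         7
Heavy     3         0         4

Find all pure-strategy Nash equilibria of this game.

(Moderate, None): Brand 2 can switch to Light (4 → 8). Not NE.
(Moderate, Light): Brand 1 can switch to Heavy (1 → 9). Not NE.
(Moderate, Moderate): Brand 2 can switch to Light (7 → 8). Not NE.
(Heavy, None): Brand 1 can switch to Moderate (1 → 2). Not NE.
(Heavy, Light): Brand 2 can switch to None (0 → 3). Not NE.
(Heavy, Moderate): Brand 1 can switch to Moderate (2 → 8). Not NE.

This game has no pure Nash equilibrium.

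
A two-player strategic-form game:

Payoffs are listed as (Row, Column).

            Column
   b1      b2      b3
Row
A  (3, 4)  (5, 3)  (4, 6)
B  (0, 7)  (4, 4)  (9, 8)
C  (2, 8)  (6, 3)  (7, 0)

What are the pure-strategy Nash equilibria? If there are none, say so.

Pure NE: (B, b3)

Mark each player's best response to every combination of opponents' strategies; a profile where every player is best-responding is a pure Nash equilibrium.
Row against b1: payoffs 3, 0, 2 → best response A.
Row against b2: payoffs 5, 4, 6 → best response C.
Row against b3: payoffs 4, 9, 7 → best response B.
Column against A: payoffs 4, 3, 6 → best response b3.
Column against B: payoffs 7, 4, 8 → best response b3.
Column against C: payoffs 8, 3, 0 → best response b1.
Mutual best responses: (B, b3).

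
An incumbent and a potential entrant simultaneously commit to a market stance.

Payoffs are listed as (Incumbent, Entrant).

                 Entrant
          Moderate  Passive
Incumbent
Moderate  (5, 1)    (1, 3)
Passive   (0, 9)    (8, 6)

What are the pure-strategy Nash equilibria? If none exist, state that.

Check each profile: it is a Nash equilibrium iff no player can strictly gain by switching unilaterally.
(Moderate, Moderate): Entrant can switch to Passive (1 → 3). Not NE.
(Moderate, Passive): Incumbent can switch to Passive (1 → 8). Not NE.
(Passive, Moderate): Incumbent can switch to Moderate (0 → 5). Not NE.
(Passive, Passive): Entrant can switch to Moderate (6 → 9). Not NE.

No pure-strategy Nash equilibrium.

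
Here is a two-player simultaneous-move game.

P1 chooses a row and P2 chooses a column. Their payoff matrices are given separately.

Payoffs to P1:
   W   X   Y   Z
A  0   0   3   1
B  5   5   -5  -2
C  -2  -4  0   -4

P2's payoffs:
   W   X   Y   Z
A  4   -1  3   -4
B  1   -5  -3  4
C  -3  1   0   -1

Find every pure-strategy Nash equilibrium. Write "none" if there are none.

There is no pure-strategy Nash equilibrium.

(A, W): P1 can switch to B (0 → 5). Not NE.
(A, X): P1 can switch to B (0 → 5). Not NE.
(A, Y): P2 can switch to W (3 → 4). Not NE.
(A, Z): P2 can switch to W (-4 → 4). Not NE.
(B, W): P2 can switch to Z (1 → 4). Not NE.
(B, X): P2 can switch to W (-5 → 1). Not NE.
(B, Y): P1 can switch to A (-5 → 3). Not NE.
(B, Z): P1 can switch to A (-2 → 1). Not NE.
(C, W): P1 can switch to A (-2 → 0). Not NE.
(C, X): P1 can switch to A (-4 → 0). Not NE.
(C, Y): P1 can switch to A (0 → 3). Not NE.
(C, Z): P1 can switch to A (-4 → 1). Not NE.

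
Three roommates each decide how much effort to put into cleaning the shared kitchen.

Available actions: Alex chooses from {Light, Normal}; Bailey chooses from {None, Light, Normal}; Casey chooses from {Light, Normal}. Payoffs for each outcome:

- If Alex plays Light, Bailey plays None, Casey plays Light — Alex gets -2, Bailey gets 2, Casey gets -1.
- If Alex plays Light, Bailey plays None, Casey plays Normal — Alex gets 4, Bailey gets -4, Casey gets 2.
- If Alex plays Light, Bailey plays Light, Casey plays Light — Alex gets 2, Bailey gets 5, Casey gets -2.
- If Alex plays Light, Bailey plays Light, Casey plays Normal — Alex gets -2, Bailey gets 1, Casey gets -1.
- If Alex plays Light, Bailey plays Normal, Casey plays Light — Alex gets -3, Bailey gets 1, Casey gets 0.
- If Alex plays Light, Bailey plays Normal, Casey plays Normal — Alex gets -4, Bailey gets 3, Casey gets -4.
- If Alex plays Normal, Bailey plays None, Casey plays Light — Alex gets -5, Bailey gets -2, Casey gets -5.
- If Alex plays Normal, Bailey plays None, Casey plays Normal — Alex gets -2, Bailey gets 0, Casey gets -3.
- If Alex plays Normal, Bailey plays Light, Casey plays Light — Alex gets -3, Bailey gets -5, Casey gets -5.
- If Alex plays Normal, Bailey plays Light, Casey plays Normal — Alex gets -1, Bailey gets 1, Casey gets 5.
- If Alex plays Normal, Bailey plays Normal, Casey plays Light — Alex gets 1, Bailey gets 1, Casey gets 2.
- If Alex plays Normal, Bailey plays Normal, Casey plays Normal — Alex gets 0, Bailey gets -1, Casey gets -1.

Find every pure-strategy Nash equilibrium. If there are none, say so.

The pure Nash equilibria are (Normal, Light, Normal) and (Normal, Normal, Light).

For each strategy profile, look for a profitable unilateral deviation.
(Light, None, Light): Bailey can switch to Light (2 → 5). Not NE.
(Light, None, Normal): Bailey can switch to Light (-4 → 1). Not NE.
(Light, Light, Light): Casey can switch to Normal (-2 → -1). Not NE.
(Light, Light, Normal): Alex can switch to Normal (-2 → -1). Not NE.
(Light, Normal, Light): Alex can switch to Normal (-3 → 1). Not NE.
(Light, Normal, Normal): Alex can switch to Normal (-4 → 0). Not NE.
(Normal, None, Light): Alex can switch to Light (-5 → -2). Not NE.
(Normal, None, Normal): Alex can switch to Light (-2 → 4). Not NE.
(Normal, Light, Light): Alex can switch to Light (-3 → 2). Not NE.
(Normal, Light, Normal): Alex gets -1, best alternative -2; Bailey gets 1, best alternative 0; Casey gets 5, best alternative -5. No profitable deviation — NE.
(Normal, Normal, Light): Alex gets 1, best alternative -3; Bailey gets 1, best alternative -2; Casey gets 2, best alternative -1. No profitable deviation — NE.
(Normal, Normal, Normal): Bailey can switch to None (-1 → 0). Not NE.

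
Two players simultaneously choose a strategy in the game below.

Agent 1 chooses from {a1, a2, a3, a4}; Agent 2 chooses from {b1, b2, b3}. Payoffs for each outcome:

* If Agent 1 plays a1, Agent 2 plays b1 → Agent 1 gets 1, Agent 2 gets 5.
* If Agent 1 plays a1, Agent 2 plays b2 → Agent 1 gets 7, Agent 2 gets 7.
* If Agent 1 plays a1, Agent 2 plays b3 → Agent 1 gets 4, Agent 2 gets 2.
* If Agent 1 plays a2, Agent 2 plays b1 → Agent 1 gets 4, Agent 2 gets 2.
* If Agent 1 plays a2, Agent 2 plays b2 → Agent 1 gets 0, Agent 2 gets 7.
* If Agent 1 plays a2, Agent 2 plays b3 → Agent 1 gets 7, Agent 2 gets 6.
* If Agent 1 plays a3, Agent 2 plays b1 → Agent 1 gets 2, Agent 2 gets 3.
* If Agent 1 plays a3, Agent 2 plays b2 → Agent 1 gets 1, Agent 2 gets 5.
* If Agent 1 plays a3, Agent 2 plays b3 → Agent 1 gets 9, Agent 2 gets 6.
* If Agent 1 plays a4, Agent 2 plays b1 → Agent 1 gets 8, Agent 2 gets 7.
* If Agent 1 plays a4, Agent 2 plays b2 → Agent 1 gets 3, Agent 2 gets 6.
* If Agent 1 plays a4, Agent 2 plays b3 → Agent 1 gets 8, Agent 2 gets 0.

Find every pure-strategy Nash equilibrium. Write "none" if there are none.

Pure-strategy Nash equilibria: (a1, b2), (a3, b3), (a4, b1)

Agent 1 against b1: payoffs 1, 4, 2, 8 → best response a4.
Agent 1 against b2: payoffs 7, 0, 1, 3 → best response a1.
Agent 1 against b3: payoffs 4, 7, 9, 8 → best response a3.
Agent 2 against a1: payoffs 5, 7, 2 → best response b2.
Agent 2 against a2: payoffs 2, 7, 6 → best response b2.
Agent 2 against a3: payoffs 3, 5, 6 → best response b3.
Agent 2 against a4: payoffs 7, 6, 0 → best response b1.
Mutual best responses: (a1, b2); (a3, b3); (a4, b1).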